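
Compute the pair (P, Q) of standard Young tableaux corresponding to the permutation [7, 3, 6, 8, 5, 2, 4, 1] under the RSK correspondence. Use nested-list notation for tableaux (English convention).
Insert each entry of the permutation into P by Schensted row insertion, recording in Q the position of each new cell.

Insert 7: appended to row 1. P = [[7]].
Insert 3: 3 bumps 7 from row 1; 7 starts row 2. P = [[3], [7]].
Insert 6: appended to row 1. P = [[3, 6], [7]].
Insert 8: appended to row 1. P = [[3, 6, 8], [7]].
Insert 5: 5 bumps 6 from row 1; 6 bumps 7 from row 2; 7 starts row 3. P = [[3, 5, 8], [6], [7]].
Insert 2: 2 bumps 3 from row 1; 3 bumps 6 from row 2; 6 bumps 7 from row 3; 7 starts row 4. P = [[2, 5, 8], [3], [6], [7]].
Insert 4: 4 bumps 5 from row 1; 5 appends to row 2. P = [[2, 4, 8], [3, 5], [6], [7]].
Insert 1: 1 bumps 2 from row 1; 2 bumps 3 from row 2; 3 bumps 6 from row 3; 6 bumps 7 from row 4; 7 starts row 5. P = [[1, 4, 8], [2, 5], [3], [6], [7]].

So P = [[1, 4, 8], [2, 5], [3], [6], [7]], Q = [[1, 3, 4], [2, 7], [5], [6], [8]].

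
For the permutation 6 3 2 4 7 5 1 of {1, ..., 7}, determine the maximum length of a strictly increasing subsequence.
3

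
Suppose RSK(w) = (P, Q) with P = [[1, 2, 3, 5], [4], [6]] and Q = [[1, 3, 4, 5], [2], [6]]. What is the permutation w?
6 1 2 4 5 3

Reverse the RSK construction: for i from n down to 1, find the cell of Q containing i, remove the entry at that cell from P, and reverse-bump it up through P; the value ejected from row 1 is w(i).

Step i=6: Q has 6 at row 3, column 1; remove 6 from row 3 of P and reverse-bump: 6 enters row 2 and ejects 4; 4 enters row 1 and ejects 3. So w(6) = 3. P is now [[1, 2, 4, 5], [6]].
Step i=5: Q has 5 at row 1, column 4; remove that cell from P, ejecting 5. So w(5) = 5. P is now [[1, 2, 4], [6]].
Step i=4: Q has 4 at row 1, column 3; remove that cell from P, ejecting 4. So w(4) = 4. P is now [[1, 2], [6]].
Step i=3: Q has 3 at row 1, column 2; remove that cell from P, ejecting 2. So w(3) = 2. P is now [[1], [6]].
Step i=2: Q has 2 at row 2, column 1; remove 6 from row 2 of P and reverse-bump: 6 enters row 1 and ejects 1. So w(2) = 1. P is now [[6]].
Step i=1: Q has 1 at row 1, column 1; remove that cell from P, ejecting 6. So w(1) = 6. P is now [].

So w = 6 1 2 4 5 3.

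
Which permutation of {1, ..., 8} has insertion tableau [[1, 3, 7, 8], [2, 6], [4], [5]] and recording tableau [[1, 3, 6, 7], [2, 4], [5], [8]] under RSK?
Reverse the RSK construction: for i from n down to 1, find the cell of Q containing i, remove the entry at that cell from P, and reverse-bump it up through P; the value ejected from row 1 is w(i).

Step i=8: Q has 8 at row 4, column 1; remove 5 from row 4 of P and reverse-bump: 5 enters row 3 and ejects 4; 4 enters row 2 and ejects 2; 2 enters row 1 and ejects 1. So w(8) = 1. P is now [[2, 3, 7, 8], [4, 6], [5]].
Step i=7: Q has 7 at row 1, column 4; remove that cell from P, ejecting 8. So w(7) = 8. P is now [[2, 3, 7], [4, 6], [5]].
Step i=6: Q has 6 at row 1, column 3; remove that cell from P, ejecting 7. So w(6) = 7. P is now [[2, 3], [4, 6], [5]].
Step i=5: Q has 5 at row 3, column 1; remove 5 from row 3 of P and reverse-bump: 5 enters row 2 and ejects 4; 4 enters row 1 and ejects 3. So w(5) = 3. P is now [[2, 4], [5, 6]].
Step i=4: Q has 4 at row 2, column 2; remove 6 from row 2 of P and reverse-bump: 6 enters row 1 and ejects 4. So w(4) = 4. P is now [[2, 6], [5]].
Step i=3: Q has 3 at row 1, column 2; remove that cell from P, ejecting 6. So w(3) = 6. P is now [[2], [5]].
Step i=2: Q has 2 at row 2, column 1; remove 5 from row 2 of P and reverse-bump: 5 enters row 1 and ejects 2. So w(2) = 2. P is now [[5]].
Step i=1: Q has 1 at row 1, column 1; remove that cell from P, ejecting 5. So w(1) = 5. P is now [].

So w = 5 2 6 4 3 7 8 1.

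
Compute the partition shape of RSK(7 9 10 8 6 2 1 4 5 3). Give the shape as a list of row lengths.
[3, 3, 2, 1, 1]

Row-insert each entry into an empty tableau.

After inserting 7: P = [[7]].
After inserting 9: P = [[7, 9]].
After inserting 10: P = [[7, 9, 10]].
After inserting 8: P = [[7, 8, 10], [9]].
After inserting 6: P = [[6, 8, 10], [7], [9]].
After inserting 2: P = [[2, 8, 10], [6], [7], [9]].
After inserting 1: P = [[1, 8, 10], [2], [6], [7], [9]].
After inserting 4: P = [[1, 4, 10], [2, 8], [6], [7], [9]].
After inserting 5: P = [[1, 4, 5], [2, 8, 10], [6], [7], [9]].
After inserting 3: P = [[1, 3, 5], [2, 4, 10], [6, 8], [7], [9]].

The final insertion tableau P = [[1, 3, 5], [2, 4, 10], [6, 8], [7], [9]] has shape [3, 3, 2, 1, 1].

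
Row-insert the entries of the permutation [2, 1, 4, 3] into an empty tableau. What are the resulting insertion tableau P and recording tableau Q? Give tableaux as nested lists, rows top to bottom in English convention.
P = [[1, 3], [2, 4]], Q = [[1, 3], [2, 4]]

Insert each entry of the permutation into P by Schensted row insertion, recording in Q the position of each new cell.

Insert 2: appended to row 1. P = [[2]].
Insert 1: 1 bumps 2 from row 1; 2 starts row 2. P = [[1], [2]].
Insert 4: appended to row 1. P = [[1, 4], [2]].
Insert 3: 3 bumps 4 from row 1; 4 appends to row 2. P = [[1, 3], [2, 4]].

So P = [[1, 3], [2, 4]], Q = [[1, 3], [2, 4]].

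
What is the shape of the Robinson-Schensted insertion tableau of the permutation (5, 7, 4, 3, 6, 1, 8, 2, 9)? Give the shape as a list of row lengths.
Row-insert each entry into an empty tableau.

After inserting 5: P = [[5]].
After inserting 7: P = [[5, 7]].
After inserting 4: P = [[4, 7], [5]].
After inserting 3: P = [[3, 7], [4], [5]].
After inserting 6: P = [[3, 6], [4, 7], [5]].
After inserting 1: P = [[1, 6], [3, 7], [4], [5]].
After inserting 8: P = [[1, 6, 8], [3, 7], [4], [5]].
After inserting 2: P = [[1, 2, 8], [3, 6], [4, 7], [5]].
After inserting 9: P = [[1, 2, 8, 9], [3, 6], [4, 7], [5]].

The final insertion tableau P = [[1, 2, 8, 9], [3, 6], [4, 7], [5]] has shape [4, 2, 2, 1].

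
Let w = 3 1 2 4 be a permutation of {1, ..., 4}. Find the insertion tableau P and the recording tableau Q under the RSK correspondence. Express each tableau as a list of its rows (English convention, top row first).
Insert each entry of the permutation into P by Schensted row insertion, recording in Q the position of each new cell.

Insert 3: appended to row 1. P = [[3]].
Insert 1: 1 bumps 3 from row 1; 3 starts row 2. P = [[1], [3]].
Insert 2: appended to row 1. P = [[1, 2], [3]].
Insert 4: appended to row 1. P = [[1, 2, 4], [3]].

So P = [[1, 2, 4], [3]], Q = [[1, 3, 4], [2]].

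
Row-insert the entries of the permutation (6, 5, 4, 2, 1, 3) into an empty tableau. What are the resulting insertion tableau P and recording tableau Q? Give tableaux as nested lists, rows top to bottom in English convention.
Insert each entry of the permutation into P by Schensted row insertion, recording in Q the position of each new cell.

Insert 6: appended to row 1. P = [[6]], Q = [[1]].
Insert 5: 5 bumps 6 from row 1; 6 starts row 2. P = [[5], [6]], Q = [[1], [2]].
Insert 4: 4 bumps 5 from row 1; 5 bumps 6 from row 2; 6 starts row 3. P = [[4], [5], [6]], Q = [[1], [2], [3]].
Insert 2: 2 bumps 4 from row 1; 4 bumps 5 from row 2; 5 bumps 6 from row 3; 6 starts row 4. P = [[2], [4], [5], [6]], Q = [[1], [2], [3], [4]].
Insert 1: 1 bumps 2 from row 1; 2 bumps 4 from row 2; 4 bumps 5 from row 3; 5 bumps 6 from row 4; 6 starts row 5. P = [[1], [2], [4], [5], [6]], Q = [[1], [2], [3], [4], [5]].
Insert 3: appended to row 1. P = [[1, 3], [2], [4], [5], [6]], Q = [[1, 6], [2], [3], [4], [5]].

So P = [[1, 3], [2], [4], [5], [6]], Q = [[1, 6], [2], [3], [4], [5]].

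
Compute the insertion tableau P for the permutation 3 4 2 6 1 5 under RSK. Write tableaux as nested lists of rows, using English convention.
P = [[1, 4, 5], [2, 6], [3]]

After inserting 3: P = [[3]].
After inserting 4: P = [[3, 4]].
After inserting 2: P = [[2, 4], [3]].
After inserting 6: P = [[2, 4, 6], [3]].
After inserting 1: P = [[1, 4, 6], [2], [3]].
After inserting 5: P = [[1, 4, 5], [2, 6], [3]].

So P = [[1, 4, 5], [2, 6], [3]].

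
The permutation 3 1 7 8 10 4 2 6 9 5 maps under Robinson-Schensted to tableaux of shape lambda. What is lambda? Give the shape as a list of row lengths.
[4, 4, 2]

RSK row insertion gives P = [[1, 2, 5, 9], [3, 4, 6, 10], [7, 8]], which has shape [4, 4, 2].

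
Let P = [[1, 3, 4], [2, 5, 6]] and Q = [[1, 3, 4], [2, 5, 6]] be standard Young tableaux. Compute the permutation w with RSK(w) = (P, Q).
Reverse the RSK construction: for i from n down to 1, find the cell of Q containing i, remove the entry at that cell from P, and reverse-bump it up through P; the value ejected from row 1 is w(i).

Step i=6: Q has 6 at row 2, column 3; remove 6 from row 2 of P and reverse-bump: 6 enters row 1 and ejects 4. So w(6) = 4. P is now [[1, 3, 6], [2, 5]].
Step i=5: Q has 5 at row 2, column 2; remove 5 from row 2 of P and reverse-bump: 5 enters row 1 and ejects 3. So w(5) = 3. P is now [[1, 5, 6], [2]].
Step i=4: Q has 4 at row 1, column 3; remove that cell from P, ejecting 6. So w(4) = 6. P is now [[1, 5], [2]].
Step i=3: Q has 3 at row 1, column 2; remove that cell from P, ejecting 5. So w(3) = 5. P is now [[1], [2]].
Step i=2: Q has 2 at row 2, column 1; remove 2 from row 2 of P and reverse-bump: 2 enters row 1 and ejects 1. So w(2) = 1. P is now [[2]].
Step i=1: Q has 1 at row 1, column 1; remove that cell from P, ejecting 2. So w(1) = 2. P is now [].

So w = 2 1 5 6 3 4.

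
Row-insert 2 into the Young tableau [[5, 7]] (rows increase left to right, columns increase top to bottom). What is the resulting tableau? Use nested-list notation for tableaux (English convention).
[[2, 7], [5]]

In row 1, 2 replaces 5 (the leftmost entry greater than 2); 5 is bumped to row 2. 5 starts a new row 2. The new tableau is [[2, 7], [5]].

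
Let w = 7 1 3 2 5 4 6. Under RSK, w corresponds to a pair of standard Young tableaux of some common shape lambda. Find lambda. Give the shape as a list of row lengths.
[4, 2, 1]

RSK row insertion gives P = [[1, 2, 4, 6], [3, 5], [7]], which has shape [4, 2, 1].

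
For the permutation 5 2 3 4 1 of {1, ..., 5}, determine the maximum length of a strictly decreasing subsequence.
3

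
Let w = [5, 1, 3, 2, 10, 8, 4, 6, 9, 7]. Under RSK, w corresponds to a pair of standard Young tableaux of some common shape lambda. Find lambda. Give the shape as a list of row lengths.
Row-insert each entry into an empty tableau.

After inserting 5: P = [[5]].
After inserting 1: P = [[1], [5]].
After inserting 3: P = [[1, 3], [5]].
After inserting 2: P = [[1, 2], [3], [5]].
After inserting 10: P = [[1, 2, 10], [3], [5]].
After inserting 8: P = [[1, 2, 8], [3, 10], [5]].
After inserting 4: P = [[1, 2, 4], [3, 8], [5, 10]].
After inserting 6: P = [[1, 2, 4, 6], [3, 8], [5, 10]].
After inserting 9: P = [[1, 2, 4, 6, 9], [3, 8], [5, 10]].
After inserting 7: P = [[1, 2, 4, 6, 7], [3, 8, 9], [5, 10]].

The final insertion tableau P = [[1, 2, 4, 6, 7], [3, 8, 9], [5, 10]] has shape [5, 3, 2].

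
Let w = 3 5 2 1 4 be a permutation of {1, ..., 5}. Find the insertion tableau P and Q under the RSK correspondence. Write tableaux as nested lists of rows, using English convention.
P = [[1, 4], [2, 5], [3]], Q = [[1, 2], [3, 5], [4]]

Insert each entry of the permutation into P by Schensted row insertion, recording in Q the position of each new cell.

Insert 3: appended to row 1. P = [[3]].
Insert 5: appended to row 1. P = [[3, 5]].
Insert 2: 2 bumps 3 from row 1; 3 starts row 2. P = [[2, 5], [3]].
Insert 1: 1 bumps 2 from row 1; 2 bumps 3 from row 2; 3 starts row 3. P = [[1, 5], [2], [3]].
Insert 4: 4 bumps 5 from row 1; 5 appends to row 2. P = [[1, 4], [2, 5], [3]].

So P = [[1, 4], [2, 5], [3]], Q = [[1, 2], [3, 5], [4]].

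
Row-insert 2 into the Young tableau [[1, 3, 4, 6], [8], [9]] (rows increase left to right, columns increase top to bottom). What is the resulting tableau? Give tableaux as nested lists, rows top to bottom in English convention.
[[1, 2, 4, 6], [3], [8], [9]]

In row 1, 2 replaces 3 (the leftmost entry greater than 2); 3 is bumped to row 2. In row 2, 3 replaces 8 (the leftmost entry greater than 3); 8 is bumped to row 3. In row 3, 8 replaces 9 (the leftmost entry greater than 8); 9 is bumped to row 4. 9 starts a new row 4. The new tableau is [[1, 2, 4, 6], [3], [8], [9]].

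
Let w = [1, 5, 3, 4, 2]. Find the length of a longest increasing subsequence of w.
3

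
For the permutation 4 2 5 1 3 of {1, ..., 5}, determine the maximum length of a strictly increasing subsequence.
2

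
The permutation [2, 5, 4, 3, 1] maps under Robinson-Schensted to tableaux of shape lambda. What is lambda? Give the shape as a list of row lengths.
[2, 1, 1, 1]

Row-insert each entry into an empty tableau.

After inserting 2: P = [[2]].
After inserting 5: P = [[2, 5]].
After inserting 4: P = [[2, 4], [5]].
After inserting 3: P = [[2, 3], [4], [5]].
After inserting 1: P = [[1, 3], [2], [4], [5]].

The final insertion tableau P = [[1, 3], [2], [4], [5]] has shape [2, 1, 1, 1].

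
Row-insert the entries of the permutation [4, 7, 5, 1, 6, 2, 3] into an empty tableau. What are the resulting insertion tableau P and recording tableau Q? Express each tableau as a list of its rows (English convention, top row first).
P = [[1, 2, 3], [4, 5, 6], [7]], Q = [[1, 2, 5], [3, 6, 7], [4]]

Insert each entry of the permutation into P by Schensted row insertion, recording in Q the position of each new cell.

Insert 4: appended to row 1. P = [[4]].
Insert 7: appended to row 1. P = [[4, 7]].
Insert 5: 5 bumps 7 from row 1; 7 starts row 2. P = [[4, 5], [7]].
Insert 1: 1 bumps 4 from row 1; 4 bumps 7 from row 2; 7 starts row 3. P = [[1, 5], [4], [7]].
Insert 6: appended to row 1. P = [[1, 5, 6], [4], [7]].
Insert 2: 2 bumps 5 from row 1; 5 appends to row 2. P = [[1, 2, 6], [4, 5], [7]].
Insert 3: 3 bumps 6 from row 1; 6 appends to row 2. P = [[1, 2, 3], [4, 5, 6], [7]].

So P = [[1, 2, 3], [4, 5, 6], [7]], Q = [[1, 2, 5], [3, 6, 7], [4]].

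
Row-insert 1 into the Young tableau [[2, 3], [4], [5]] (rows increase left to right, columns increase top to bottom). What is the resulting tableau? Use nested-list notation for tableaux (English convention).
In row 1, 1 replaces 2 (the leftmost entry greater than 1); 2 is bumped to row 2. In row 2, 2 replaces 4 (the leftmost entry greater than 2); 4 is bumped to row 3. In row 3, 4 replaces 5 (the leftmost entry greater than 4); 5 is bumped to row 4. 5 starts a new row 4. The new tableau is [[1, 3], [2], [4], [5]].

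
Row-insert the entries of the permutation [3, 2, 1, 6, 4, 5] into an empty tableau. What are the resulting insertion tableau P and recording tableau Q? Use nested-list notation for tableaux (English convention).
Insert each entry of the permutation into P by Schensted row insertion, recording in Q the position of each new cell.

Insert 3: appended to row 1. P = [[3]], Q = [[1]].
Insert 2: 2 bumps 3 from row 1; 3 starts row 2. P = [[2], [3]], Q = [[1], [2]].
Insert 1: 1 bumps 2 from row 1; 2 bumps 3 from row 2; 3 starts row 3. P = [[1], [2], [3]], Q = [[1], [2], [3]].
Insert 6: appended to row 1. P = [[1, 6], [2], [3]], Q = [[1, 4], [2], [3]].
Insert 4: 4 bumps 6 from row 1; 6 appends to row 2. P = [[1, 4], [2, 6], [3]], Q = [[1, 4], [2, 5], [3]].
Insert 5: appended to row 1. P = [[1, 4, 5], [2, 6], [3]], Q = [[1, 4, 6], [2, 5], [3]].

So P = [[1, 4, 5], [2, 6], [3]], Q = [[1, 4, 6], [2, 5], [3]].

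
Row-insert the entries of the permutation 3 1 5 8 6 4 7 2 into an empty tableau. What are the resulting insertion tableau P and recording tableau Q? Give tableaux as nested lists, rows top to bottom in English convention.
Insert each entry of the permutation into P by Schensted row insertion, recording in Q the position of each new cell.

Insert 3: appended to row 1. P = [[3]].
Insert 1: 1 bumps 3 from row 1; 3 starts row 2. P = [[1], [3]].
Insert 5: appended to row 1. P = [[1, 5], [3]].
Insert 8: appended to row 1. P = [[1, 5, 8], [3]].
Insert 6: 6 bumps 8 from row 1; 8 appends to row 2. P = [[1, 5, 6], [3, 8]].
Insert 4: 4 bumps 5 from row 1; 5 bumps 8 from row 2; 8 starts row 3. P = [[1, 4, 6], [3, 5], [8]].
Insert 7: appended to row 1. P = [[1, 4, 6, 7], [3, 5], [8]].
Insert 2: 2 bumps 4 from row 1; 4 bumps 5 from row 2; 5 bumps 8 from row 3; 8 starts row 4. P = [[1, 2, 6, 7], [3, 4], [5], [8]].

So P = [[1, 2, 6, 7], [3, 4], [5], [8]], Q = [[1, 3, 4, 7], [2, 5], [6], [8]].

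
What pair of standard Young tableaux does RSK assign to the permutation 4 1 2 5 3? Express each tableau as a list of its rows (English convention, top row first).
P = [[1, 2, 3], [4, 5]], Q = [[1, 3, 4], [2, 5]]

Insert each entry of the permutation into P by Schensted row insertion, recording in Q the position of each new cell.

Insert 4: appended to row 1. P = [[4]].
Insert 1: 1 bumps 4 from row 1; 4 starts row 2. P = [[1], [4]].
Insert 2: appended to row 1. P = [[1, 2], [4]].
Insert 5: appended to row 1. P = [[1, 2, 5], [4]].
Insert 3: 3 bumps 5 from row 1; 5 appends to row 2. P = [[1, 2, 3], [4, 5]].

So P = [[1, 2, 3], [4, 5]], Q = [[1, 3, 4], [2, 5]].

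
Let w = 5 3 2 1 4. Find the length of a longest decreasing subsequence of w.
4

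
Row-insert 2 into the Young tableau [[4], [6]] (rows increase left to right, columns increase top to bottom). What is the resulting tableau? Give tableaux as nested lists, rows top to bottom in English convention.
[[2], [4], [6]]

In row 1, 2 replaces 4 (the leftmost entry greater than 2); 4 is bumped to row 2. In row 2, 4 replaces 6 (the leftmost entry greater than 4); 6 is bumped to row 3. 6 starts a new row 3. The new tableau is [[2], [4], [6]].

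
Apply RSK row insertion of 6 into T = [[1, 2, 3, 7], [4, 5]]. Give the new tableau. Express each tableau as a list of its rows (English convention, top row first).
In row 1, 6 replaces 7 (the leftmost entry greater than 6); 7 is bumped to row 2. 7 is appended to row 2. The new tableau is [[1, 2, 3, 6], [4, 5, 7]].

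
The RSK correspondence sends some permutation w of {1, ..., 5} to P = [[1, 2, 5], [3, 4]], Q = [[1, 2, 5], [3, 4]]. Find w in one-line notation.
Reverse the RSK construction: for i from n down to 1, find the cell of Q containing i, remove the entry at that cell from P, and reverse-bump it up through P; the value ejected from row 1 is w(i).

Step i=5: Q has 5 at row 1, column 3; remove that cell from P, ejecting 5. So w(5) = 5. P is now [[1, 2], [3, 4]].
Step i=4: Q has 4 at row 2, column 2; remove 4 from row 2 of P and reverse-bump: 4 enters row 1 and ejects 2. So w(4) = 2. P is now [[1, 4], [3]].
Step i=3: Q has 3 at row 2, column 1; remove 3 from row 2 of P and reverse-bump: 3 enters row 1 and ejects 1. So w(3) = 1. P is now [[3, 4]].
Step i=2: Q has 2 at row 1, column 2; remove that cell from P, ejecting 4. So w(2) = 4. P is now [[3]].
Step i=1: Q has 1 at row 1, column 1; remove that cell from P, ejecting 3. So w(1) = 3. P is now [].

So w = 3 4 1 2 5.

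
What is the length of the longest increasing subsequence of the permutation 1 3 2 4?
3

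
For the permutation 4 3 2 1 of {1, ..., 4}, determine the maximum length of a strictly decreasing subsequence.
4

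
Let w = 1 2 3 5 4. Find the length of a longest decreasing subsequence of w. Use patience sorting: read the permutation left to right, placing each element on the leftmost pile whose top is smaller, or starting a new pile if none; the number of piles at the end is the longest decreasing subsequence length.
1: new pile. tops = [1]
2: onto pile 1 (replacing 1). tops = [2]
3: onto pile 1 (replacing 2). tops = [3]
5: onto pile 1 (replacing 3). tops = [5]
4: new pile. tops = [5, 4]

2 piles, so the longest decreasing subsequence has length 2.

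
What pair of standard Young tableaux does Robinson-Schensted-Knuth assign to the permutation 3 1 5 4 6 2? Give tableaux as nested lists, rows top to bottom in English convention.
Insert each entry of the permutation into P by Schensted row insertion, recording in Q the position of each new cell.

Insert 3: appended to row 1. P = [[3]], Q = [[1]].
Insert 1: 1 bumps 3 from row 1; 3 starts row 2. P = [[1], [3]], Q = [[1], [2]].
Insert 5: appended to row 1. P = [[1, 5], [3]], Q = [[1, 3], [2]].
Insert 4: 4 bumps 5 from row 1; 5 appends to row 2. P = [[1, 4], [3, 5]], Q = [[1, 3], [2, 4]].
Insert 6: appended to row 1. P = [[1, 4, 6], [3, 5]], Q = [[1, 3, 5], [2, 4]].
Insert 2: 2 bumps 4 from row 1; 4 bumps 5 from row 2; 5 starts row 3. P = [[1, 2, 6], [3, 4], [5]], Q = [[1, 3, 5], [2, 4], [6]].

So P = [[1, 2, 6], [3, 4], [5]], Q = [[1, 3, 5], [2, 4], [6]].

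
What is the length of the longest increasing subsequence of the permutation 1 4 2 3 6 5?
4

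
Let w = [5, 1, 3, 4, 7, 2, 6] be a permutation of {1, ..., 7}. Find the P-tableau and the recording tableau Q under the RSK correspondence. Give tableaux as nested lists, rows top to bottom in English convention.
P = [[1, 2, 4, 6], [3, 7], [5]], Q = [[1, 3, 4, 5], [2, 7], [6]]

Insert each entry of the permutation into P by Schensted row insertion, recording in Q the position of each new cell.

After inserting 5: P = [[5]].
After inserting 1: P = [[1], [5]].
After inserting 3: P = [[1, 3], [5]].
After inserting 4: P = [[1, 3, 4], [5]].
After inserting 7: P = [[1, 3, 4, 7], [5]].
After inserting 2: P = [[1, 2, 4, 7], [3], [5]].
After inserting 6: P = [[1, 2, 4, 6], [3, 7], [5]].

So P = [[1, 2, 4, 6], [3, 7], [5]], Q = [[1, 3, 4, 5], [2, 7], [6]].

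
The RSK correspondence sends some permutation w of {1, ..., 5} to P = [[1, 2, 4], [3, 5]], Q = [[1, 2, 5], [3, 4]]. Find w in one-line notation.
3 5 1 2 4

Reverse the RSK construction: for i from n down to 1, find the cell of Q containing i, remove the entry at that cell from P, and reverse-bump it up through P; the value ejected from row 1 is w(i).

Step i=5: Q has 5 at row 1, column 3; remove that cell from P, ejecting 4. So w(5) = 4. P is now [[1, 2], [3, 5]].
Step i=4: Q has 4 at row 2, column 2; remove 5 from row 2 of P and reverse-bump: 5 enters row 1 and ejects 2. So w(4) = 2. P is now [[1, 5], [3]].
Step i=3: Q has 3 at row 2, column 1; remove 3 from row 2 of P and reverse-bump: 3 enters row 1 and ejects 1. So w(3) = 1. P is now [[3, 5]].
Step i=2: Q has 2 at row 1, column 2; remove that cell from P, ejecting 5. So w(2) = 5. P is now [[3]].
Step i=1: Q has 1 at row 1, column 1; remove that cell from P, ejecting 3. So w(1) = 3. P is now [].

So w = 3 5 1 2 4.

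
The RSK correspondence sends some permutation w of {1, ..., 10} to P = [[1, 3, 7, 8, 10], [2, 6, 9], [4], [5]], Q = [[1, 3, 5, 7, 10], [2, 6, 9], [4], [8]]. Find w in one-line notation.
Reverse the RSK construction: for i from n down to 1, find the cell of Q containing i, remove the entry at that cell from P, and reverse-bump it up through P; the value ejected from row 1 is w(i).

Step i=10: Q has 10 at row 1, column 5; remove that cell from P, ejecting 10. So w(10) = 10. P is now [[1, 3, 7, 8], [2, 6, 9], [4], [5]].
Step i=9: Q has 9 at row 2, column 3; remove 9 from row 2 of P and reverse-bump: 9 enters row 1 and ejects 8. So w(9) = 8. P is now [[1, 3, 7, 9], [2, 6], [4], [5]].
Step i=8: Q has 8 at row 4, column 1; remove 5 from row 4 of P and reverse-bump: 5 enters row 3 and ejects 4; 4 enters row 2 and ejects 2; 2 enters row 1 and ejects 1. So w(8) = 1. P is now [[2, 3, 7, 9], [4, 6], [5]].
Step i=7: Q has 7 at row 1, column 4; remove that cell from P, ejecting 9. So w(7) = 9. P is now [[2, 3, 7], [4, 6], [5]].
Step i=6: Q has 6 at row 2, column 2; remove 6 from row 2 of P and reverse-bump: 6 enters row 1 and ejects 3. So w(6) = 3. P is now [[2, 6, 7], [4], [5]].
Step i=5: Q has 5 at row 1, column 3; remove that cell from P, ejecting 7. So w(5) = 7. P is now [[2, 6], [4], [5]].
Step i=4: Q has 4 at row 3, column 1; remove 5 from row 3 of P and reverse-bump: 5 enters row 2 and ejects 4; 4 enters row 1 and ejects 2. So w(4) = 2. P is now [[4, 6], [5]].
Step i=3: Q has 3 at row 1, column 2; remove that cell from P, ejecting 6. So w(3) = 6. P is now [[4], [5]].
Step i=2: Q has 2 at row 2, column 1; remove 5 from row 2 of P and reverse-bump: 5 enters row 1 and ejects 4. So w(2) = 4. P is now [[5]].
Step i=1: Q has 1 at row 1, column 1; remove that cell from P, ejecting 5. So w(1) = 5. P is now [].

So w = 5 4 6 2 7 3 9 1 8 10.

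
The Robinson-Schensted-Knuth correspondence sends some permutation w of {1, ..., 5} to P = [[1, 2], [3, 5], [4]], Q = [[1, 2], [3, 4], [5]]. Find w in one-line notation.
4 5 1 3 2

Reverse the RSK construction: for i from n down to 1, find the cell of Q containing i, remove the entry at that cell from P, and reverse-bump it up through P; the value ejected from row 1 is w(i).

Step i=5: Q has 5 at row 3, column 1; remove 4 from row 3 of P and reverse-bump: 4 enters row 2 and ejects 3; 3 enters row 1 and ejects 2. So w(5) = 2. P is now [[1, 3], [4, 5]].
Step i=4: Q has 4 at row 2, column 2; remove 5 from row 2 of P and reverse-bump: 5 enters row 1 and ejects 3. So w(4) = 3. P is now [[1, 5], [4]].
Step i=3: Q has 3 at row 2, column 1; remove 4 from row 2 of P and reverse-bump: 4 enters row 1 and ejects 1. So w(3) = 1. P is now [[4, 5]].
Step i=2: Q has 2 at row 1, column 2; remove that cell from P, ejecting 5. So w(2) = 5. P is now [[4]].
Step i=1: Q has 1 at row 1, column 1; remove that cell from P, ejecting 4. So w(1) = 4. P is now [].

So w = 4 5 1 3 2.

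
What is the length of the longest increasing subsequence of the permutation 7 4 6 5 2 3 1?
2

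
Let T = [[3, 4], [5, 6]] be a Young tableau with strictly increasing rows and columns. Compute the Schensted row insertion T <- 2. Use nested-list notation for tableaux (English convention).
In row 1, 2 replaces 3 (the leftmost entry greater than 2); 3 is bumped to row 2. In row 2, 3 replaces 5 (the leftmost entry greater than 3); 5 is bumped to row 3. 5 starts a new row 3. The new tableau is [[2, 4], [3, 6], [5]].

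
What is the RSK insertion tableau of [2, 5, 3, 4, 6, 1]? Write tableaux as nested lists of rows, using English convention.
P = [[1, 3, 4, 6], [2], [5]]

Insert 2: appended to row 1. P = [[2]].
Insert 5: appended to row 1. P = [[2, 5]].
Insert 3: 3 bumps 5 from row 1; 5 starts row 2. P = [[2, 3], [5]].
Insert 4: appended to row 1. P = [[2, 3, 4], [5]].
Insert 6: appended to row 1. P = [[2, 3, 4, 6], [5]].
Insert 1: 1 bumps 2 from row 1; 2 bumps 5 from row 2; 5 starts row 3. P = [[1, 3, 4, 6], [2], [5]].

So P = [[1, 3, 4, 6], [2], [5]].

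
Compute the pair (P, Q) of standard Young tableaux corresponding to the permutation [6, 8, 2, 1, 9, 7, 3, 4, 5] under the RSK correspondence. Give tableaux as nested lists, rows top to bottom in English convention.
P = [[1, 3, 4, 5], [2, 7, 9], [6, 8]], Q = [[1, 2, 5, 9], [3, 6, 8], [4, 7]]

Insert each entry of the permutation into P by Schensted row insertion, recording in Q the position of each new cell.

Insert 6: appended to row 1. P = [[6]].
Insert 8: appended to row 1. P = [[6, 8]].
Insert 2: 2 bumps 6 from row 1; 6 starts row 2. P = [[2, 8], [6]].
Insert 1: 1 bumps 2 from row 1; 2 bumps 6 from row 2; 6 starts row 3. P = [[1, 8], [2], [6]].
Insert 9: appended to row 1. P = [[1, 8, 9], [2], [6]].
Insert 7: 7 bumps 8 from row 1; 8 appends to row 2. P = [[1, 7, 9], [2, 8], [6]].
Insert 3: 3 bumps 7 from row 1; 7 bumps 8 from row 2; 8 appends to row 3. P = [[1, 3, 9], [2, 7], [6, 8]].
Insert 4: 4 bumps 9 from row 1; 9 appends to row 2. P = [[1, 3, 4], [2, 7, 9], [6, 8]].
Insert 5: appended to row 1. P = [[1, 3, 4, 5], [2, 7, 9], [6, 8]].

So P = [[1, 3, 4, 5], [2, 7, 9], [6, 8]], Q = [[1, 2, 5, 9], [3, 6, 8], [4, 7]].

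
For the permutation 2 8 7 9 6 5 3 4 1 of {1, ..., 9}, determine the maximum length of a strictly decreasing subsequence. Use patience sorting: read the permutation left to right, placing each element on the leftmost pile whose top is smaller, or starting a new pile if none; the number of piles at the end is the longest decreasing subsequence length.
6

2: new pile. tops = [2]
8: onto pile 1 (replacing 2). tops = [8]
7: new pile. tops = [8, 7]
9: onto pile 1 (replacing 8). tops = [9, 7]
6: new pile. tops = [9, 7, 6]
5: new pile. tops = [9, 7, 6, 5]
3: new pile. tops = [9, 7, 6, 5, 3]
4: onto pile 5 (replacing 3). tops = [9, 7, 6, 5, 4]
1: new pile. tops = [9, 7, 6, 5, 4, 1]

6 piles, so the longest decreasing subsequence has length 6.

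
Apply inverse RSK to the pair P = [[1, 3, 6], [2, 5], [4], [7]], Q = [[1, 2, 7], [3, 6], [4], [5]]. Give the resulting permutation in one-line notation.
Reverse the RSK construction: for i from n down to 1, find the cell of Q containing i, remove the entry at that cell from P, and reverse-bump it up through P; the value ejected from row 1 is w(i).

Step i=7: Q has 7 at row 1, column 3; remove that cell from P, ejecting 6. So w(7) = 6. P is now [[1, 3], [2, 5], [4], [7]].
Step i=6: Q has 6 at row 2, column 2; remove 5 from row 2 of P and reverse-bump: 5 enters row 1 and ejects 3. So w(6) = 3. P is now [[1, 5], [2], [4], [7]].
Step i=5: Q has 5 at row 4, column 1; remove 7 from row 4 of P and reverse-bump: 7 enters row 3 and ejects 4; 4 enters row 2 and ejects 2; 2 enters row 1 and ejects 1. So w(5) = 1. P is now [[2, 5], [4], [7]].
Step i=4: Q has 4 at row 3, column 1; remove 7 from row 3 of P and reverse-bump: 7 enters row 2 and ejects 4; 4 enters row 1 and ejects 2. So w(4) = 2. P is now [[4, 5], [7]].
Step i=3: Q has 3 at row 2, column 1; remove 7 from row 2 of P and reverse-bump: 7 enters row 1 and ejects 5. So w(3) = 5. P is now [[4, 7]].
Step i=2: Q has 2 at row 1, column 2; remove that cell from P, ejecting 7. So w(2) = 7. P is now [[4]].
Step i=1: Q has 1 at row 1, column 1; remove that cell from P, ejecting 4. So w(1) = 4. P is now [].

So w = 4 7 5 2 1 3 6.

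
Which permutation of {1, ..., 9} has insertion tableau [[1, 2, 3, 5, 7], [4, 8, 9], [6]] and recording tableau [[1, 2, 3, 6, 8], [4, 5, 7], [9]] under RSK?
1 6 8 2 4 9 5 7 3

Reverse RSK: for i = n, n-1, ..., 1, locate i in Q, remove the corresponding corner cell from P, and reverse-bump its entry up through P; the value ejected from row 1 is w(i).

So w = 1 6 8 2 4 9 5 7 3.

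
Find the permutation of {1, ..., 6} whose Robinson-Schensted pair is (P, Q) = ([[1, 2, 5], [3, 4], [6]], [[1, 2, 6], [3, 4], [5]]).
3 6 1 4 2 5

Reverse the RSK construction: for i from n down to 1, find the cell of Q containing i, remove the entry at that cell from P, and reverse-bump it up through P; the value ejected from row 1 is w(i).

Step i=6: Q has 6 at row 1, column 3; remove that cell from P, ejecting 5. So w(6) = 5. P is now [[1, 2], [3, 4], [6]].
Step i=5: Q has 5 at row 3, column 1; remove 6 from row 3 of P and reverse-bump: 6 enters row 2 and ejects 4; 4 enters row 1 and ejects 2. So w(5) = 2. P is now [[1, 4], [3, 6]].
Step i=4: Q has 4 at row 2, column 2; remove 6 from row 2 of P and reverse-bump: 6 enters row 1 and ejects 4. So w(4) = 4. P is now [[1, 6], [3]].
Step i=3: Q has 3 at row 2, column 1; remove 3 from row 2 of P and reverse-bump: 3 enters row 1 and ejects 1. So w(3) = 1. P is now [[3, 6]].
Step i=2: Q has 2 at row 1, column 2; remove that cell from P, ejecting 6. So w(2) = 6. P is now [[3]].
Step i=1: Q has 1 at row 1, column 1; remove that cell from P, ejecting 3. So w(1) = 3. P is now [].

So w = 3 6 1 4 2 5.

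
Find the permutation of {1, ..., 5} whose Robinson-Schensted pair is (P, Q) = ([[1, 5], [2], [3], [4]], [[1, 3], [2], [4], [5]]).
Reverse RSK: for i = n, n-1, ..., 1, locate i in Q, remove the corresponding corner cell from P, and reverse-bump its entry up through P; the value ejected from row 1 is w(i).

So w = 4 3 5 2 1.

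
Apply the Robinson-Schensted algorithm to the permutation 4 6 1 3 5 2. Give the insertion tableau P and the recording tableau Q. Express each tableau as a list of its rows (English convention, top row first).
P = [[1, 2, 5], [3, 6], [4]], Q = [[1, 2, 5], [3, 4], [6]]

Insert each entry of the permutation into P by Schensted row insertion, recording in Q the position of each new cell.

Insert 4: appended to row 1. P = [[4]], Q = [[1]].
Insert 6: appended to row 1. P = [[4, 6]], Q = [[1, 2]].
Insert 1: 1 bumps 4 from row 1; 4 starts row 2. P = [[1, 6], [4]], Q = [[1, 2], [3]].
Insert 3: 3 bumps 6 from row 1; 6 appends to row 2. P = [[1, 3], [4, 6]], Q = [[1, 2], [3, 4]].
Insert 5: appended to row 1. P = [[1, 3, 5], [4, 6]], Q = [[1, 2, 5], [3, 4]].
Insert 2: 2 bumps 3 from row 1; 3 bumps 4 from row 2; 4 starts row 3. P = [[1, 2, 5], [3, 6], [4]], Q = [[1, 2, 5], [3, 4], [6]].

So P = [[1, 2, 5], [3, 6], [4]], Q = [[1, 2, 5], [3, 4], [6]].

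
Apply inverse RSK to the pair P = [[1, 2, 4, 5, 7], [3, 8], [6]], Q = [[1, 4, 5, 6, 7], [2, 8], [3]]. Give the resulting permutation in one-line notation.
6 3 1 2 4 5 8 7

Reverse the RSK construction: for i from n down to 1, find the cell of Q containing i, remove the entry at that cell from P, and reverse-bump it up through P; the value ejected from row 1 is w(i).

Step i=8: Q has 8 at row 2, column 2; remove 8 from row 2 of P and reverse-bump: 8 enters row 1 and ejects 7. So w(8) = 7. P is now [[1, 2, 4, 5, 8], [3], [6]].
Step i=7: Q has 7 at row 1, column 5; remove that cell from P, ejecting 8. So w(7) = 8. P is now [[1, 2, 4, 5], [3], [6]].
Step i=6: Q has 6 at row 1, column 4; remove that cell from P, ejecting 5. So w(6) = 5. P is now [[1, 2, 4], [3], [6]].
Step i=5: Q has 5 at row 1, column 3; remove that cell from P, ejecting 4. So w(5) = 4. P is now [[1, 2], [3], [6]].
Step i=4: Q has 4 at row 1, column 2; remove that cell from P, ejecting 2. So w(4) = 2. P is now [[1], [3], [6]].
Step i=3: Q has 3 at row 3, column 1; remove 6 from row 3 of P and reverse-bump: 6 enters row 2 and ejects 3; 3 enters row 1 and ejects 1. So w(3) = 1. P is now [[3], [6]].
Step i=2: Q has 2 at row 2, column 1; remove 6 from row 2 of P and reverse-bump: 6 enters row 1 and ejects 3. So w(2) = 3. P is now [[6]].
Step i=1: Q has 1 at row 1, column 1; remove that cell from P, ejecting 6. So w(1) = 6. P is now [].

So w = 6 3 1 2 4 5 8 7.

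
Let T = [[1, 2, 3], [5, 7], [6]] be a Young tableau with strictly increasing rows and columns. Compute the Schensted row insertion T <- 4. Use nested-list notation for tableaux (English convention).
4 is larger than every entry of row 1, so it is appended to row 1. The new tableau is [[1, 2, 3, 4], [5, 7], [6]].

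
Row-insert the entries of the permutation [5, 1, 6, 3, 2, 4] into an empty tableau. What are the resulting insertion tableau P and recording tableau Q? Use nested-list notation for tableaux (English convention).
P = [[1, 2, 4], [3, 6], [5]], Q = [[1, 3, 6], [2, 4], [5]]

Insert each entry of the permutation into P by Schensted row insertion, recording in Q the position of each new cell.

Insert 5: appended to row 1. P = [[5]].
Insert 1: 1 bumps 5 from row 1; 5 starts row 2. P = [[1], [5]].
Insert 6: appended to row 1. P = [[1, 6], [5]].
Insert 3: 3 bumps 6 from row 1; 6 appends to row 2. P = [[1, 3], [5, 6]].
Insert 2: 2 bumps 3 from row 1; 3 bumps 5 from row 2; 5 starts row 3. P = [[1, 2], [3, 6], [5]].
Insert 4: appended to row 1. P = [[1, 2, 4], [3, 6], [5]].

So P = [[1, 2, 4], [3, 6], [5]], Q = [[1, 3, 6], [2, 4], [5]].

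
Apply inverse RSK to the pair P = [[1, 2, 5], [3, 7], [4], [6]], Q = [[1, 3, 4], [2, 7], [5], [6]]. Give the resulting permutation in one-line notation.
Reverse the RSK construction: for i from n down to 1, find the cell of Q containing i, remove the entry at that cell from P, and reverse-bump it up through P; the value ejected from row 1 is w(i).

Step i=7: Q has 7 at row 2, column 2; remove 7 from row 2 of P and reverse-bump: 7 enters row 1 and ejects 5. So w(7) = 5. P is now [[1, 2, 7], [3], [4], [6]].
Step i=6: Q has 6 at row 4, column 1; remove 6 from row 4 of P and reverse-bump: 6 enters row 3 and ejects 4; 4 enters row 2 and ejects 3; 3 enters row 1 and ejects 2. So w(6) = 2. P is now [[1, 3, 7], [4], [6]].
Step i=5: Q has 5 at row 3, column 1; remove 6 from row 3 of P and reverse-bump: 6 enters row 2 and ejects 4; 4 enters row 1 and ejects 3. So w(5) = 3. P is now [[1, 4, 7], [6]].
Step i=4: Q has 4 at row 1, column 3; remove that cell from P, ejecting 7. So w(4) = 7. P is now [[1, 4], [6]].
Step i=3: Q has 3 at row 1, column 2; remove that cell from P, ejecting 4. So w(3) = 4. P is now [[1], [6]].
Step i=2: Q has 2 at row 2, column 1; remove 6 from row 2 of P and reverse-bump: 6 enters row 1 and ejects 1. So w(2) = 1. P is now [[6]].
Step i=1: Q has 1 at row 1, column 1; remove that cell from P, ejecting 6. So w(1) = 6. P is now [].

So w = 6 1 4 7 3 2 5.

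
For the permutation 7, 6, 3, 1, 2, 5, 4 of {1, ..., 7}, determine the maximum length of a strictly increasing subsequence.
3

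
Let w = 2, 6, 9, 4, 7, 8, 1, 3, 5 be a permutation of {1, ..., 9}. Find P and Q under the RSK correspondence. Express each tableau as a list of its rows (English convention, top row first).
P = [[1, 3, 5, 8], [2, 4, 7], [6, 9]], Q = [[1, 2, 3, 6], [4, 5, 9], [7, 8]]

Insert each entry of the permutation into P by Schensted row insertion, recording in Q the position of each new cell.

After inserting 2: P = [[2]].
After inserting 6: P = [[2, 6]].
After inserting 9: P = [[2, 6, 9]].
After inserting 4: P = [[2, 4, 9], [6]].
After inserting 7: P = [[2, 4, 7], [6, 9]].
After inserting 8: P = [[2, 4, 7, 8], [6, 9]].
After inserting 1: P = [[1, 4, 7, 8], [2, 9], [6]].
After inserting 3: P = [[1, 3, 7, 8], [2, 4], [6, 9]].
After inserting 5: P = [[1, 3, 5, 8], [2, 4, 7], [6, 9]].

So P = [[1, 3, 5, 8], [2, 4, 7], [6, 9]], Q = [[1, 2, 3, 6], [4, 5, 9], [7, 8]].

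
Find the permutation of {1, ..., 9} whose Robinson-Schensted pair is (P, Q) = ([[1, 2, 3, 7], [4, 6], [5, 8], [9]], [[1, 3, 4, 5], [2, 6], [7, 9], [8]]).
5 1 4 6 9 8 7 2 3

Reverse the RSK construction: for i from n down to 1, find the cell of Q containing i, remove the entry at that cell from P, and reverse-bump it up through P; the value ejected from row 1 is w(i).

Step i=9: Q has 9 at row 3, column 2; remove 8 from row 3 of P and reverse-bump: 8 enters row 2 and ejects 6; 6 enters row 1 and ejects 3. So w(9) = 3. P is now [[1, 2, 6, 7], [4, 8], [5], [9]].
Step i=8: Q has 8 at row 4, column 1; remove 9 from row 4 of P and reverse-bump: 9 enters row 3 and ejects 5; 5 enters row 2 and ejects 4; 4 enters row 1 and ejects 2. So w(8) = 2. P is now [[1, 4, 6, 7], [5, 8], [9]].
Step i=7: Q has 7 at row 3, column 1; remove 9 from row 3 of P and reverse-bump: 9 enters row 2 and ejects 8; 8 enters row 1 and ejects 7. So w(7) = 7. P is now [[1, 4, 6, 8], [5, 9]].
Step i=6: Q has 6 at row 2, column 2; remove 9 from row 2 of P and reverse-bump: 9 enters row 1 and ejects 8. So w(6) = 8. P is now [[1, 4, 6, 9], [5]].
Step i=5: Q has 5 at row 1, column 4; remove that cell from P, ejecting 9. So w(5) = 9. P is now [[1, 4, 6], [5]].
Step i=4: Q has 4 at row 1, column 3; remove that cell from P, ejecting 6. So w(4) = 6. P is now [[1, 4], [5]].
Step i=3: Q has 3 at row 1, column 2; remove that cell from P, ejecting 4. So w(3) = 4. P is now [[1], [5]].
Step i=2: Q has 2 at row 2, column 1; remove 5 from row 2 of P and reverse-bump: 5 enters row 1 and ejects 1. So w(2) = 1. P is now [[5]].
Step i=1: Q has 1 at row 1, column 1; remove that cell from P, ejecting 5. So w(1) = 5. P is now [].

So w = 5 1 4 6 9 8 7 2 3.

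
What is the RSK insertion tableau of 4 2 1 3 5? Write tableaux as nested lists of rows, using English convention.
P = [[1, 3, 5], [2], [4]]

Insert 4: appended to row 1. P = [[4]].
Insert 2: 2 bumps 4 from row 1; 4 starts row 2. P = [[2], [4]].
Insert 1: 1 bumps 2 from row 1; 2 bumps 4 from row 2; 4 starts row 3. P = [[1], [2], [4]].
Insert 3: appended to row 1. P = [[1, 3], [2], [4]].
Insert 5: appended to row 1. P = [[1, 3, 5], [2], [4]].

So P = [[1, 3, 5], [2], [4]].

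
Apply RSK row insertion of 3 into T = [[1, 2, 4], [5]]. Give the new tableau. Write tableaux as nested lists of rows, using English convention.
In row 1, 3 replaces 4 (the leftmost entry greater than 3); 4 is bumped to row 2. In row 2, 4 replaces 5 (the leftmost entry greater than 4); 5 is bumped to row 3. 5 starts a new row 3. The new tableau is [[1, 2, 3], [4], [5]].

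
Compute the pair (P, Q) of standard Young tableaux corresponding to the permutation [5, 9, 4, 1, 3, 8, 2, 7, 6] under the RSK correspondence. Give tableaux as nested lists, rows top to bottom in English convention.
Insert each entry of the permutation into P by Schensted row insertion, recording in Q the position of each new cell.

Insert 5: appended to row 1. P = [[5]].
Insert 9: appended to row 1. P = [[5, 9]].
Insert 4: 4 bumps 5 from row 1; 5 starts row 2. P = [[4, 9], [5]].
Insert 1: 1 bumps 4 from row 1; 4 bumps 5 from row 2; 5 starts row 3. P = [[1, 9], [4], [5]].
Insert 3: 3 bumps 9 from row 1; 9 appends to row 2. P = [[1, 3], [4, 9], [5]].
Insert 8: appended to row 1. P = [[1, 3, 8], [4, 9], [5]].
Insert 2: 2 bumps 3 from row 1; 3 bumps 4 from row 2; 4 bumps 5 from row 3; 5 starts row 4. P = [[1, 2, 8], [3, 9], [4], [5]].
Insert 7: 7 bumps 8 from row 1; 8 bumps 9 from row 2; 9 appends to row 3. P = [[1, 2, 7], [3, 8], [4, 9], [5]].
Insert 6: 6 bumps 7 from row 1; 7 bumps 8 from row 2; 8 bumps 9 from row 3; 9 appends to row 4. P = [[1, 2, 6], [3, 7], [4, 8], [5, 9]].

So P = [[1, 2, 6], [3, 7], [4, 8], [5, 9]], Q = [[1, 2, 6], [3, 5], [4, 8], [7, 9]].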